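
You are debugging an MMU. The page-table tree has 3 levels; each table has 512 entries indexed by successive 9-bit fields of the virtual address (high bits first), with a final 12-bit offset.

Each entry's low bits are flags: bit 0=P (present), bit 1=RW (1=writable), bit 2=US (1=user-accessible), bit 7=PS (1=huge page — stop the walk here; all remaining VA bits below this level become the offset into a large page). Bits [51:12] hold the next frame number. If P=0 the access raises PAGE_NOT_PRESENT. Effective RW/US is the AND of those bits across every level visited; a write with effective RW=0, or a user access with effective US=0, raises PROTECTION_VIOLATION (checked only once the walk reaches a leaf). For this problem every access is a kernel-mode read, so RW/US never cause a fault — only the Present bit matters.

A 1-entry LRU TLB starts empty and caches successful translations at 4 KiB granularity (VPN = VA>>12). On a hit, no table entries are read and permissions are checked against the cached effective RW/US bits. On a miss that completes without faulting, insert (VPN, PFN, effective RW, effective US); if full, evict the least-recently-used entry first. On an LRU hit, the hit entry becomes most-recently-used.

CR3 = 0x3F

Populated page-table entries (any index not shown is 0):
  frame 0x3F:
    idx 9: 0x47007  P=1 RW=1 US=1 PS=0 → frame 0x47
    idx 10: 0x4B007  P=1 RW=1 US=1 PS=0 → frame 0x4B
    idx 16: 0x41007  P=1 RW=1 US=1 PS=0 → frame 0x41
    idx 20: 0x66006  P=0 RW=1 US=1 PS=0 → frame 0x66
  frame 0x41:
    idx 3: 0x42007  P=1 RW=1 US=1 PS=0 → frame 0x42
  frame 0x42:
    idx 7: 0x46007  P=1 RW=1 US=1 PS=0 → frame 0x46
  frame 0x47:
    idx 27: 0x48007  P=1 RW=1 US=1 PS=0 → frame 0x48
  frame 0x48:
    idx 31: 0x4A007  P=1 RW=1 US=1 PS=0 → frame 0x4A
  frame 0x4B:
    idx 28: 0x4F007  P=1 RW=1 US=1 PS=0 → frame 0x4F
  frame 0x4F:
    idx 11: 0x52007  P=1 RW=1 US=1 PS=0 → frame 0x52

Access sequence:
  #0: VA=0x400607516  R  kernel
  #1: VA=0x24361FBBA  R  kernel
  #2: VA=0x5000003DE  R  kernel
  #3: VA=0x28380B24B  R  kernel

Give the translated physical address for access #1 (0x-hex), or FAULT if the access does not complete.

Walk each access:
#0 VA=0x400607516 (r,kernel):
  L0 @0x3F[16] → 0x41007  P=1,RW=1,US=1,PS=0
  L1 @0x41[3] → 0x42007  P=1,RW=1,US=1,PS=0
  L2 @0x42[7] → 0x46007  P=1,RW=1,US=1,PS=0
  → PA=0x46516  (3 entries read)
#1 VA=0x24361FBBA (r,kernel):
  L0 @0x3F[9] → 0x47007  P=1,RW=1,US=1,PS=0
  L1 @0x47[27] → 0x48007  P=1,RW=1,US=1,PS=0
  L2 @0x48[31] → 0x4A007  P=1,RW=1,US=1,PS=0
  → PA=0x4ABBA  (3 entries read)
#2 VA=0x5000003DE (r,kernel):
  L0 @0x3F[20] → 0x66006  P=0,RW=1,US=1,PS=0
  ✗ PAGE_NOT_PRESENT  [1 reads]
#3 VA=0x28380B24B (r,kernel):
  L0 @0x3F[10] → 0x4B007  P=1,RW=1,US=1,PS=0
  L1 @0x4B[28] → 0x4F007  P=1,RW=1,US=1,PS=0
  L2 @0x4F[11] → 0x52007  P=1,RW=1,US=1,PS=0
  → PA=0x5224B  (3 entries read)

Access #1 PA: 0x4ABBA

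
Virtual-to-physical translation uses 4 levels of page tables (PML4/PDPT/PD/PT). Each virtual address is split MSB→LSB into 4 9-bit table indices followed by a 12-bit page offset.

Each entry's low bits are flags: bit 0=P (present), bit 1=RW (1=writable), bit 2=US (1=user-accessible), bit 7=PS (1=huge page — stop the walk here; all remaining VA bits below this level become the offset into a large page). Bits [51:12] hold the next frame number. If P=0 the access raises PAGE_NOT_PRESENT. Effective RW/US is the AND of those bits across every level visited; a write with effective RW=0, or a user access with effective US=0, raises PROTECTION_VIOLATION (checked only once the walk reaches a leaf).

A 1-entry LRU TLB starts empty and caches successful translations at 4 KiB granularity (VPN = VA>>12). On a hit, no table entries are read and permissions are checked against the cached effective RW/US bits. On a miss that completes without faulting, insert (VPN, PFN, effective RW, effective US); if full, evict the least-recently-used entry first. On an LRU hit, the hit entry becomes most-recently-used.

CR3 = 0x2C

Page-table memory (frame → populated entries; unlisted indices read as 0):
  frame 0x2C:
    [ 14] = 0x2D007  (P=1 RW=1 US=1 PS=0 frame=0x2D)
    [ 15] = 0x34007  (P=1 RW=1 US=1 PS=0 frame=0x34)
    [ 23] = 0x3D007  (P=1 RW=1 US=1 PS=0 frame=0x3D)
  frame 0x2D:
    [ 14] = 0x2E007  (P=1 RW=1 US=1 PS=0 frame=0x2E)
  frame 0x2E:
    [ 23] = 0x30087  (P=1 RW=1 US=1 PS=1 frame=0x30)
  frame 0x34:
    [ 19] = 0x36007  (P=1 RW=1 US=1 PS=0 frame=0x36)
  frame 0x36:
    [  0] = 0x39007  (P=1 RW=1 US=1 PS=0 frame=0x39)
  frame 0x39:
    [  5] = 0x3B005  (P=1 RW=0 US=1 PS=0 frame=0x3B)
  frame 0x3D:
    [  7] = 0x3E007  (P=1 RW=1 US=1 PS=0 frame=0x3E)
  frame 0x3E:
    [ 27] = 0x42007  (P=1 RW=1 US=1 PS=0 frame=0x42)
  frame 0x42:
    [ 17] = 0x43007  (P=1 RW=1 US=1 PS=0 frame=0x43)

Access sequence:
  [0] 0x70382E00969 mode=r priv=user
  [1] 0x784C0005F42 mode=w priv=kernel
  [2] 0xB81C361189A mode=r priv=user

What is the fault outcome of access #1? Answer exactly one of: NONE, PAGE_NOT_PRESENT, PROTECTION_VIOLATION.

Per-access translation:
#0 VA=0x70382E00969 (r,user):
  lvl0: tbl 0x2C, slot 14 ⇒ 0x2D007 (P1/RW1/US1/PS0)
  lvl1: tbl 0x2D, slot 14 ⇒ 0x2E007 (P1/RW1/US1/PS0)
  lvl2: tbl 0x2E, slot 23 ⇒ 0x30087 (P1/RW1/US1/PS1)
  ✓ 0x30969 (huge @L2)  — 3 lookups
#1 VA=0x784C0005F42 (w,kernel):
  lvl0: tbl 0x2C, slot 15 ⇒ 0x34007 (P1/RW1/US1/PS0)
  lvl1: tbl 0x34, slot 19 ⇒ 0x36007 (P1/RW1/US1/PS0)
  lvl2: tbl 0x36, slot 0 ⇒ 0x39007 (P1/RW1/US1/PS0)
  lvl3: tbl 0x39, slot 5 ⇒ 0x3B005 (P1/RW0/US1/PS0)
  → PROTECTION_VIOLATION  (4 entries read)
#2 VA=0xB81C361189A (r,user):
  lvl0: tbl 0x2C, slot 23 ⇒ 0x3D007 (P1/RW1/US1/PS0)
  lvl1: tbl 0x3D, slot 7 ⇒ 0x3E007 (P1/RW1/US1/PS0)
  lvl2: tbl 0x3E, slot 27 ⇒ 0x42007 (P1/RW1/US1/PS0)
  lvl3: tbl 0x42, slot 17 ⇒ 0x43007 (P1/RW1/US1/PS0)
  ✓ 0x4389A  — 4 lookups

Access #1 fault: PROTECTION_VIOLATION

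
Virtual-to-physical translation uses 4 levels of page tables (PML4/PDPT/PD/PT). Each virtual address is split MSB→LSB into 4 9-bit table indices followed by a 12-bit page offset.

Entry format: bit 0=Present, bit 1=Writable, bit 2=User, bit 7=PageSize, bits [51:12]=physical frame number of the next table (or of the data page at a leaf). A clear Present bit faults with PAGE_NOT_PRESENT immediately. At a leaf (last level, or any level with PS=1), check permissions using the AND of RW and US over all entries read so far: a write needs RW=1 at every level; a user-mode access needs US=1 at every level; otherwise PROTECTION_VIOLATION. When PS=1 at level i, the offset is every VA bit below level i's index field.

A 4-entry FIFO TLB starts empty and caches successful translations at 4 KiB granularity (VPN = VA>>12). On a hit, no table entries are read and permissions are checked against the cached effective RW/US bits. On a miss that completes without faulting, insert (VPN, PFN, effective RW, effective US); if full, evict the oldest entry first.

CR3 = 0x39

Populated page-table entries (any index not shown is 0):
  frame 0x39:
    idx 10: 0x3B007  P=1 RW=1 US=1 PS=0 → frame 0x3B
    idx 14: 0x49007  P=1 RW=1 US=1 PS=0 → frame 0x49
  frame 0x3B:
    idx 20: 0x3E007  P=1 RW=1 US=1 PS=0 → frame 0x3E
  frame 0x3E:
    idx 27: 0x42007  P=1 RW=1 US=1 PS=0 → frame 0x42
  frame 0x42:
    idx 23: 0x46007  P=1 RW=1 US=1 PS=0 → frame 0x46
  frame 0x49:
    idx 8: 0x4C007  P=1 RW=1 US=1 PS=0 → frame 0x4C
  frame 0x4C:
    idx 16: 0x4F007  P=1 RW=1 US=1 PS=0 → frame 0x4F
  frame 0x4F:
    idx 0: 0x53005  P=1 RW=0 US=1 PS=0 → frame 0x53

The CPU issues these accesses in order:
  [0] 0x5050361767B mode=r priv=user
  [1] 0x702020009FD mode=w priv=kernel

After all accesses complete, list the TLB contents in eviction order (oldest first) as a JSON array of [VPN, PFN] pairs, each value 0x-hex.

Per-access translation:
#0 VA=0x5050361767B (r,user):
  L0 @0x39[10] → 0x3B007  P=1,RW=1,US=1,PS=0
  L1 @0x3B[20] → 0x3E007  P=1,RW=1,US=1,PS=0
  L2 @0x3E[27] → 0x42007  P=1,RW=1,US=1,PS=0
  L3 @0x42[23] → 0x46007  P=1,RW=1,US=1,PS=0
  ✓ 0x4667B  — 4 lookups
#1 VA=0x702020009FD (w,kernel):
  L0 @0x39[14] → 0x49007  P=1,RW=1,US=1,PS=0
  L1 @0x49[8] → 0x4C007  P=1,RW=1,US=1,PS=0
  L2 @0x4C[16] → 0x4F007  P=1,RW=1,US=1,PS=0
  L3 @0x4F[0] → 0x53005  P=1,RW=0,US=1,PS=0
  ✗ PROTECTION_VIOLATION  [4 reads]

TLB: [["0x50503617", "0x46"]]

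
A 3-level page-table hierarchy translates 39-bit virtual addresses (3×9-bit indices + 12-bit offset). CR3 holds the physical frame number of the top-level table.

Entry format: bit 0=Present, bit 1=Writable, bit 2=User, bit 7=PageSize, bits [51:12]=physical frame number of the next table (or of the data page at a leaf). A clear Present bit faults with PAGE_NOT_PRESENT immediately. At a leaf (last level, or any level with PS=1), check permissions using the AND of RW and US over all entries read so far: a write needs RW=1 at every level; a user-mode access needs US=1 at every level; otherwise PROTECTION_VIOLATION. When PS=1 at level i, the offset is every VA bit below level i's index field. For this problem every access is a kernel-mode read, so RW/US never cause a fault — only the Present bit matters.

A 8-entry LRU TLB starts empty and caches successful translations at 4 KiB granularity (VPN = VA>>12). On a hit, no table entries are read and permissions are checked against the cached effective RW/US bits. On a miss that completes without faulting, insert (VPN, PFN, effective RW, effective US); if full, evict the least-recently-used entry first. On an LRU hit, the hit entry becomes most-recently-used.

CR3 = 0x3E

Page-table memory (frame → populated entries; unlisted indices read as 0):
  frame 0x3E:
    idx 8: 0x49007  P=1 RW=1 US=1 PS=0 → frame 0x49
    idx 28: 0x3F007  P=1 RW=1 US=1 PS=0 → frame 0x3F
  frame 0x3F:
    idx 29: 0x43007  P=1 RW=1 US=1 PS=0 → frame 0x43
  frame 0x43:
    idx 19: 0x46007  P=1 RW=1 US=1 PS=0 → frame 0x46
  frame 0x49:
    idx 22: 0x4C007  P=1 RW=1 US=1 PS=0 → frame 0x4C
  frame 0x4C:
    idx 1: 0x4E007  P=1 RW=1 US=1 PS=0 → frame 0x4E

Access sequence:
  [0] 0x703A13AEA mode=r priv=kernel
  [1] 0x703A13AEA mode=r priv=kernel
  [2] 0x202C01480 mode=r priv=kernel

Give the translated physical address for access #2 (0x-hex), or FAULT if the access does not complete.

Per-access translation:
#0 VA=0x703A13AEA (r,kernel):
  [0] read 0x3E idx=28: raw=0x3F007 flags P=1 W=1 U=1 S=0
  [1] read 0x3F idx=29: raw=0x43007 flags P=1 W=1 U=1 S=0
  [2] read 0x43 idx=19: raw=0x46007 flags P=1 W=1 U=1 S=0
  ⇒ phys 0x46AEA  [3 reads]
#1 VA=0x703A13AEA (r,kernel):
  TLB hit vpn=0x703A13 → PA=0x46AEA
#2 VA=0x202C01480 (r,kernel):
  [0] read 0x3E idx=8: raw=0x49007 flags P=1 W=1 U=1 S=0
  [1] read 0x49 idx=22: raw=0x4C007 flags P=1 W=1 U=1 S=0
  [2] read 0x4C idx=1: raw=0x4E007 flags P=1 W=1 U=1 S=0
  ⇒ phys 0x4E480  [3 reads]

Access #2 PA: 0x4E480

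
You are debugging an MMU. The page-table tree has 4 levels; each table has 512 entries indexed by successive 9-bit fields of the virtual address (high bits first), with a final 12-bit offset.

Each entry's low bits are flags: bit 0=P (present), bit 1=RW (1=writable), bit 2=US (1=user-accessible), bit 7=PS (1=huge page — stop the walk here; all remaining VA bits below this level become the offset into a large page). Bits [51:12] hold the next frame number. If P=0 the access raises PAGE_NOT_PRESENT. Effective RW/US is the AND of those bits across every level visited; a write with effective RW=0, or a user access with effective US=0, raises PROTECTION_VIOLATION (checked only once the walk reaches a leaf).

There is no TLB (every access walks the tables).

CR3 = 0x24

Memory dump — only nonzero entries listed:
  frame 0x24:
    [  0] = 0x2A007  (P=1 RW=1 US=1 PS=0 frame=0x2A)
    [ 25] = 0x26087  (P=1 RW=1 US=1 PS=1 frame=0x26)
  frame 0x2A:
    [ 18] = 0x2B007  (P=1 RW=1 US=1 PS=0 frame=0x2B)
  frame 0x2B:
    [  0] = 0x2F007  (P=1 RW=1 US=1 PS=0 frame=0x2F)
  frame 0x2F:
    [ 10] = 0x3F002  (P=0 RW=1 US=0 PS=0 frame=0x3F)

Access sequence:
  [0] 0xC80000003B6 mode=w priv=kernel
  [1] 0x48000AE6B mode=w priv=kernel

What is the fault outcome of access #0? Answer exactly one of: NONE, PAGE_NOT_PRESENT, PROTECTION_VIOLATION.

Per-access translation:
#0 VA=0xC80000003B6 (w,kernel):
  lvl0: tbl 0x24, slot 25 ⇒ 0x26087 (P1/RW1/US1/PS1)
  ⇒ phys 0x263B6 (huge @L0)  [1 reads]
#1 VA=0x48000AE6B (w,kernel):
  lvl0: tbl 0x24, slot 0 ⇒ 0x2A007 (P1/RW1/US1/PS0)
  lvl1: tbl 0x2A, slot 18 ⇒ 0x2B007 (P1/RW1/US1/PS0)
  lvl2: tbl 0x2B, slot 0 ⇒ 0x2F007 (P1/RW1/US1/PS0)
  lvl3: tbl 0x2F, slot 10 ⇒ 0x3F002 (P0/RW1/US0/PS0)
  ⇒ fault: PAGE_NOT_PRESENT  — 4 lookups

Access #0 fault: NONE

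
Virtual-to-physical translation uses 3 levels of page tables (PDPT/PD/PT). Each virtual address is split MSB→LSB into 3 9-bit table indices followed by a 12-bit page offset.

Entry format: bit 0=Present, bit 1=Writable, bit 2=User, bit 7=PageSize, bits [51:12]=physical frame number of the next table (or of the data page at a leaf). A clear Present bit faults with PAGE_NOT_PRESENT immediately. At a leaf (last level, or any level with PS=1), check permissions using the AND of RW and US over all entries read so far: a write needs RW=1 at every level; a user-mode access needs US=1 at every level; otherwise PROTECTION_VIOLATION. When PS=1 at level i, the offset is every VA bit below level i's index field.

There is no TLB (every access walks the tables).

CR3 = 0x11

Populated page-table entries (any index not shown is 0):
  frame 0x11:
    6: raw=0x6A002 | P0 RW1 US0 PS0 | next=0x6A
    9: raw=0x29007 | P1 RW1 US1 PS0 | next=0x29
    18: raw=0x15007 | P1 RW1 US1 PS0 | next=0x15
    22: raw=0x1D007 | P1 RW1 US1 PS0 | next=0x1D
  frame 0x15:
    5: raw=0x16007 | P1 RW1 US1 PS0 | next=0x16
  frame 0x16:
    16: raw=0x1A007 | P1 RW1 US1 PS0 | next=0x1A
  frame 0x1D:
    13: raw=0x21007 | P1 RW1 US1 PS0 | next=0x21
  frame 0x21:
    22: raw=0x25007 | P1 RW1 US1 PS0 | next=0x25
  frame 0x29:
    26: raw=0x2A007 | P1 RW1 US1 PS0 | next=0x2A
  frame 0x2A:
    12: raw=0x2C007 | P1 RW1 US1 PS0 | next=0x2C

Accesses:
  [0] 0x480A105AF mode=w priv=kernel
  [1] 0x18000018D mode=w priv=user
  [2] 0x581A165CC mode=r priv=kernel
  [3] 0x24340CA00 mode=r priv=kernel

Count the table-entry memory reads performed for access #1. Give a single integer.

Per-access translation:
#0 VA=0x480A105AF (w,kernel):
  L0: frame=0x11 idx=18 entry=0x15007 [P=1 RW=1 US=1 PS=0]
  L1: frame=0x15 idx=5 entry=0x16007 [P=1 RW=1 US=1 PS=0]
  L2: frame=0x16 idx=16 entry=0x1A007 [P=1 RW=1 US=1 PS=0]
  ⇒ phys 0x1A5AF  [3 reads]
#1 VA=0x18000018D (w,user):
  L0: frame=0x11 idx=6 entry=0x6A002 [P=0 RW=1 US=0 PS=0]
  ⇒ fault: PAGE_NOT_PRESENT  — 1 lookups
#2 VA=0x581A165CC (r,kernel):
  L0: frame=0x11 idx=22 entry=0x1D007 [P=1 RW=1 US=1 PS=0]
  L1: frame=0x1D idx=13 entry=0x21007 [P=1 RW=1 US=1 PS=0]
  L2: frame=0x21 idx=22 entry=0x25007 [P=1 RW=1 US=1 PS=0]
  ⇒ phys 0x255CC  [3 reads]
#3 VA=0x24340CA00 (r,kernel):
  L0: frame=0x11 idx=9 entry=0x29007 [P=1 RW=1 US=1 PS=0]
  L1: frame=0x29 idx=26 entry=0x2A007 [P=1 RW=1 US=1 PS=0]
  L2: frame=0x2A idx=12 entry=0x2C007 [P=1 RW=1 US=1 PS=0]
  ⇒ phys 0x2CA00  [3 reads]

Entries read for #1: 1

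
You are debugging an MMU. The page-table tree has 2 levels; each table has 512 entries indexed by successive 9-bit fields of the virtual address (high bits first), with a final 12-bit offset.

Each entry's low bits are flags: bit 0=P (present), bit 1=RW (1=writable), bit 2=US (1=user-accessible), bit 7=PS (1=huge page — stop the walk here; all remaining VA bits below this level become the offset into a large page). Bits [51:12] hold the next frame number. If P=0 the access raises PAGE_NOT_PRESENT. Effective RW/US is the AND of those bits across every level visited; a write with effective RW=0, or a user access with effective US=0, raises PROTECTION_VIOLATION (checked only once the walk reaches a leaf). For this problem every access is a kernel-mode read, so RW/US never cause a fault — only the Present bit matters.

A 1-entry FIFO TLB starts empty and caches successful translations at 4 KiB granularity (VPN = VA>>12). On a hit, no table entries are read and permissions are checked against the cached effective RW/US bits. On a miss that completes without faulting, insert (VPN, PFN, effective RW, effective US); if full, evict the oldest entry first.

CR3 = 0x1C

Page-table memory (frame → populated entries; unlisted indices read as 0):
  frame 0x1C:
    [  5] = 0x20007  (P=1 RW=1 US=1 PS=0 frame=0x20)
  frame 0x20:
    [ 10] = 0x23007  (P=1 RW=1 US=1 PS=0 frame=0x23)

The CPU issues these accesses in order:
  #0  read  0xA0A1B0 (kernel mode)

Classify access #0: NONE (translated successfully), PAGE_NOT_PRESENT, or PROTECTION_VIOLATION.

Walk each access:
#0 VA=0xA0A1B0 (r,kernel):
  L0: frame=0x1C idx=5 entry=0x20007 [P=1 RW=1 US=1 PS=0]
  L1: frame=0x20 idx=10 entry=0x23007 [P=1 RW=1 US=1 PS=0]
  ✓ 0x231B0  — 2 lookups

Access #0 fault: NONE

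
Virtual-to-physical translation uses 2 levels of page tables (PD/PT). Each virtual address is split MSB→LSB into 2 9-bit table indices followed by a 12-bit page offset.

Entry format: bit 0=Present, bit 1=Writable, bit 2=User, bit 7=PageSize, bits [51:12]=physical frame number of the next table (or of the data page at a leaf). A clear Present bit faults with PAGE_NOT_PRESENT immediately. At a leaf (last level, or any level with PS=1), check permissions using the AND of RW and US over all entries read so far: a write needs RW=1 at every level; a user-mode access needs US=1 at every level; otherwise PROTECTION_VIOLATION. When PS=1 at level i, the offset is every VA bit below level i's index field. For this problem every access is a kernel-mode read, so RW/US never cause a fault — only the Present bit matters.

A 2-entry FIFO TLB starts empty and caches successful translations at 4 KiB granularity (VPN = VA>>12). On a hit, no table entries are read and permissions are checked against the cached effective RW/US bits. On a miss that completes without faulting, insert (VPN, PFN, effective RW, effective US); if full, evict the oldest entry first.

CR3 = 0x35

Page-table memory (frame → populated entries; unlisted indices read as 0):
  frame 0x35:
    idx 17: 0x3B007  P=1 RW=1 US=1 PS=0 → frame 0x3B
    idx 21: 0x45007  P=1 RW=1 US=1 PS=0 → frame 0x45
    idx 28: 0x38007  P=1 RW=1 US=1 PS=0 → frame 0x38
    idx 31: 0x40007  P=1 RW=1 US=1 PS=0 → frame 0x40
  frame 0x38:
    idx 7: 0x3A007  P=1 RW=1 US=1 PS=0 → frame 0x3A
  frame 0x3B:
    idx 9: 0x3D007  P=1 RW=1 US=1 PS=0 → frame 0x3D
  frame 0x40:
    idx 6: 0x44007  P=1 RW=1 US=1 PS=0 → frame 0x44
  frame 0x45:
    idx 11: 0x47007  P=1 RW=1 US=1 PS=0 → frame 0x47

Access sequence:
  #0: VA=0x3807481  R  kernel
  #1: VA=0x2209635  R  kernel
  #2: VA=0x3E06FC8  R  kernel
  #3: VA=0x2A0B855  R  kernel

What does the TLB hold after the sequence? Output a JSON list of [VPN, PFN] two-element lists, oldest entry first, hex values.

Per-access translation:
#0 VA=0x3807481 (r,kernel):
  L0 @0x35[28] → 0x38007  P=1,RW=1,US=1,PS=0
  L1 @0x38[7] → 0x3A007  P=1,RW=1,US=1,PS=0
  ⇒ phys 0x3A481  [2 reads]
#1 VA=0x2209635 (r,kernel):
  L0 @0x35[17] → 0x3B007  P=1,RW=1,US=1,PS=0
  L1 @0x3B[9] → 0x3D007  P=1,RW=1,US=1,PS=0
  ⇒ phys 0x3D635  [2 reads]
#2 VA=0x3E06FC8 (r,kernel):
  L0 @0x35[31] → 0x40007  P=1,RW=1,US=1,PS=0
  L1 @0x40[6] → 0x44007  P=1,RW=1,US=1,PS=0
  ⇒ phys 0x44FC8  [2 reads]
#3 VA=0x2A0B855 (r,kernel):
  L0 @0x35[21] → 0x45007  P=1,RW=1,US=1,PS=0
  L1 @0x45[11] → 0x47007  P=1,RW=1,US=1,PS=0
  ⇒ phys 0x47855  [2 reads]

TLB: [["0x3E06", "0x44"], ["0x2A0B", "0x47"]]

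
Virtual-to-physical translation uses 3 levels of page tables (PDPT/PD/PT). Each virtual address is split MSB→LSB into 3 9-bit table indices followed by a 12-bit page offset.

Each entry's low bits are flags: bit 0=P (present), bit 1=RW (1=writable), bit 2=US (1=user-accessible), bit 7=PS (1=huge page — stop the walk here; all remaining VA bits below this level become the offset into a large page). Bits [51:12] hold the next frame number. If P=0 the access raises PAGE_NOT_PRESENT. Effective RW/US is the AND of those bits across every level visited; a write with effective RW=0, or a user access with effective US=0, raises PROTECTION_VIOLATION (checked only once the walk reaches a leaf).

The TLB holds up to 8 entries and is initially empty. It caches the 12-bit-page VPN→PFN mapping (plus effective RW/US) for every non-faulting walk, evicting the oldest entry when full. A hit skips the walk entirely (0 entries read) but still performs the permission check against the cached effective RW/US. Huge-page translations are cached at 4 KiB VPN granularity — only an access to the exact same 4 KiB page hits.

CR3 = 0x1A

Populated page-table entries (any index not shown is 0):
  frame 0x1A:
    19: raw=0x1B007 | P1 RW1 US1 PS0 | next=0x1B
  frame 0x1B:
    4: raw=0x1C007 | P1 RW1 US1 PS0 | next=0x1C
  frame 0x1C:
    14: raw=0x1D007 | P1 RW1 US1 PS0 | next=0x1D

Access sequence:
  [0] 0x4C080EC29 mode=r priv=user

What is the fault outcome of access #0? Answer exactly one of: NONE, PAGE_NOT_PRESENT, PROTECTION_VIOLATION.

Per-access translation:
#0 VA=0x4C080EC29 (r,user):
  L0: frame=0x1A idx=19 entry=0x1B007 [P=1 RW=1 US=1 PS=0]
  L1: frame=0x1B idx=4 entry=0x1C007 [P=1 RW=1 US=1 PS=0]
  L2: frame=0x1C idx=14 entry=0x1D007 [P=1 RW=1 US=1 PS=0]
  ✓ 0x1DC29  — 3 lookups

Access #0 fault: NONE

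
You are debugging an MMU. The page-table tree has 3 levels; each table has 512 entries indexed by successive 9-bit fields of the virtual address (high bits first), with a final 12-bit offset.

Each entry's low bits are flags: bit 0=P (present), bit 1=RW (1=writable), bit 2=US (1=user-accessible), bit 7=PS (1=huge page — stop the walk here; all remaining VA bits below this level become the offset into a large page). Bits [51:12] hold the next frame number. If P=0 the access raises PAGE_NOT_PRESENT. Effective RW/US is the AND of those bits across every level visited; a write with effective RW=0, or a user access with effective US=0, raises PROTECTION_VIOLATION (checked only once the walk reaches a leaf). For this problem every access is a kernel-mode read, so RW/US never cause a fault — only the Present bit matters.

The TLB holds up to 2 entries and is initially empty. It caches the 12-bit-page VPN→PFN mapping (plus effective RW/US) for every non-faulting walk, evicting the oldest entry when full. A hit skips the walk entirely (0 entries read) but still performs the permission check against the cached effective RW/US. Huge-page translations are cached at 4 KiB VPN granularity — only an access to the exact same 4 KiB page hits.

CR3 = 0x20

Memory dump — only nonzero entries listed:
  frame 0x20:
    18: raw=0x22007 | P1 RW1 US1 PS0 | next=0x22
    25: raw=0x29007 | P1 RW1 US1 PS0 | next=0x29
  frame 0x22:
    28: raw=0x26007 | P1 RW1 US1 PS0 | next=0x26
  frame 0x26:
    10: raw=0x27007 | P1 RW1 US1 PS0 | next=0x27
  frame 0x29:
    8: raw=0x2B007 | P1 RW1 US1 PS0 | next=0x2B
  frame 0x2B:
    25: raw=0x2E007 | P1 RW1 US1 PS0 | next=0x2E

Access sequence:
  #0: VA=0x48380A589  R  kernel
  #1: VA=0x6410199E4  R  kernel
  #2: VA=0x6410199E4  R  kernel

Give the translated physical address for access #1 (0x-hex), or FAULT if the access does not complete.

Walk each access:
#0 VA=0x48380A589 (r,kernel):
  L0 @0x20[18] → 0x22007  P=1,RW=1,US=1,PS=0
  L1 @0x22[28] → 0x26007  P=1,RW=1,US=1,PS=0
  L2 @0x26[10] → 0x27007  P=1,RW=1,US=1,PS=0
  ✓ 0x27589  — 3 lookups
#1 VA=0x6410199E4 (r,kernel):
  L0 @0x20[25] → 0x29007  P=1,RW=1,US=1,PS=0
  L1 @0x29[8] → 0x2B007  P=1,RW=1,US=1,PS=0
  L2 @0x2B[25] → 0x2E007  P=1,RW=1,US=1,PS=0
  ✓ 0x2E9E4  — 3 lookups
#2 VA=0x6410199E4 (r,kernel):
  TLB hit vpn=0x641019 → PA=0x2E9E4

Access #1 PA: 0x2E9E4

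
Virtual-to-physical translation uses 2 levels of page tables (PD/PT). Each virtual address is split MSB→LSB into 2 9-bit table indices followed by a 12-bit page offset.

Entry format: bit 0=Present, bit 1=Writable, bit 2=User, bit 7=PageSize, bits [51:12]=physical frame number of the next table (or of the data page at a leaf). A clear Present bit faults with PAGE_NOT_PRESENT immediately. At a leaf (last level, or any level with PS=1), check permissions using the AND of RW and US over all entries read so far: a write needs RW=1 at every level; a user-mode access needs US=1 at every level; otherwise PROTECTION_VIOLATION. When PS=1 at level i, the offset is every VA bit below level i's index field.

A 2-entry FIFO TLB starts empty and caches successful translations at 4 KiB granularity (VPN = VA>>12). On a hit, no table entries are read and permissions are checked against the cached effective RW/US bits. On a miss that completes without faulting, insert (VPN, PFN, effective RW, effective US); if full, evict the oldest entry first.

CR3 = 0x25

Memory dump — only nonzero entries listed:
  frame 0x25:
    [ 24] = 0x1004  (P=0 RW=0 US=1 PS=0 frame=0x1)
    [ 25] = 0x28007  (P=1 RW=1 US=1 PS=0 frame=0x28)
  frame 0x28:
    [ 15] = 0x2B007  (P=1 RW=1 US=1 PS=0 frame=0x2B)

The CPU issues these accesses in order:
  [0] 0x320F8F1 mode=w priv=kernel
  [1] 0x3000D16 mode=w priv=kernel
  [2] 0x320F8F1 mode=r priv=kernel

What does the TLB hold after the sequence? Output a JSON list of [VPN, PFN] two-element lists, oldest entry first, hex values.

Trace:
#0 VA=0x320F8F1 (w,kernel):
  L0: frame=0x25 idx=25 entry=0x28007 [P=1 RW=1 US=1 PS=0]
  L1: frame=0x28 idx=15 entry=0x2B007 [P=1 RW=1 US=1 PS=0]
  → PA=0x2B8F1  (2 entries read)
#1 VA=0x3000D16 (w,kernel):
  L0: frame=0x25 idx=24 entry=0x1004 [P=0 RW=0 US=1 PS=0]
  ✗ PAGE_NOT_PRESENT  [1 reads]
#2 VA=0x320F8F1 (r,kernel):
  TLB hit vpn=0x320F → PA=0x2B8F1

TLB: [["0x320F", "0x2B"]]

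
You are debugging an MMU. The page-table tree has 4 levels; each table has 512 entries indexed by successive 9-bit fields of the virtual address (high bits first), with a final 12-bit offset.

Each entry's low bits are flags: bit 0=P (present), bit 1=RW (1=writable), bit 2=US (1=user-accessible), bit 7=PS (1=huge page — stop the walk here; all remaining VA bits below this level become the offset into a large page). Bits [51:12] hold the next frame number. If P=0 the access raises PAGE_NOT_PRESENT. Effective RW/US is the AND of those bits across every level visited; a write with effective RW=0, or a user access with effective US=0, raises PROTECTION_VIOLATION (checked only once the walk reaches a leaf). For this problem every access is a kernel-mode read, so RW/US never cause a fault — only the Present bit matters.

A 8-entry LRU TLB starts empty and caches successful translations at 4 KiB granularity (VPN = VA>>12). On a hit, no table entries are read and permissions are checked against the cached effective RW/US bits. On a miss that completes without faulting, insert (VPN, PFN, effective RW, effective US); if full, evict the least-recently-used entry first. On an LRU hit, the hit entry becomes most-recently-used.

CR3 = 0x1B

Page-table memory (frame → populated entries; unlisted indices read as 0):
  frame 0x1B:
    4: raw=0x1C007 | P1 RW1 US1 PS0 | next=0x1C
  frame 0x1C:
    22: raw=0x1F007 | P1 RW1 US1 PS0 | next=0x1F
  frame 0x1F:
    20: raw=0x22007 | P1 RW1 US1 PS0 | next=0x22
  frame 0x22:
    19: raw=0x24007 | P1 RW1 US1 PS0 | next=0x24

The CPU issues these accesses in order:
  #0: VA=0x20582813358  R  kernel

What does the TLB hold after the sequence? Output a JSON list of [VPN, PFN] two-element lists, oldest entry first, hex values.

Per-access translation:
#0 VA=0x20582813358 (r,kernel):
  L0: frame=0x1B idx=4 entry=0x1C007 [P=1 RW=1 US=1 PS=0]
  L1: frame=0x1C idx=22 entry=0x1F007 [P=1 RW=1 US=1 PS=0]
  L2: frame=0x1F idx=20 entry=0x22007 [P=1 RW=1 US=1 PS=0]
  L3: frame=0x22 idx=19 entry=0x24007 [P=1 RW=1 US=1 PS=0]
  ⇒ phys 0x24358  [4 reads]

TLB: [["0x20582813", "0x24"]]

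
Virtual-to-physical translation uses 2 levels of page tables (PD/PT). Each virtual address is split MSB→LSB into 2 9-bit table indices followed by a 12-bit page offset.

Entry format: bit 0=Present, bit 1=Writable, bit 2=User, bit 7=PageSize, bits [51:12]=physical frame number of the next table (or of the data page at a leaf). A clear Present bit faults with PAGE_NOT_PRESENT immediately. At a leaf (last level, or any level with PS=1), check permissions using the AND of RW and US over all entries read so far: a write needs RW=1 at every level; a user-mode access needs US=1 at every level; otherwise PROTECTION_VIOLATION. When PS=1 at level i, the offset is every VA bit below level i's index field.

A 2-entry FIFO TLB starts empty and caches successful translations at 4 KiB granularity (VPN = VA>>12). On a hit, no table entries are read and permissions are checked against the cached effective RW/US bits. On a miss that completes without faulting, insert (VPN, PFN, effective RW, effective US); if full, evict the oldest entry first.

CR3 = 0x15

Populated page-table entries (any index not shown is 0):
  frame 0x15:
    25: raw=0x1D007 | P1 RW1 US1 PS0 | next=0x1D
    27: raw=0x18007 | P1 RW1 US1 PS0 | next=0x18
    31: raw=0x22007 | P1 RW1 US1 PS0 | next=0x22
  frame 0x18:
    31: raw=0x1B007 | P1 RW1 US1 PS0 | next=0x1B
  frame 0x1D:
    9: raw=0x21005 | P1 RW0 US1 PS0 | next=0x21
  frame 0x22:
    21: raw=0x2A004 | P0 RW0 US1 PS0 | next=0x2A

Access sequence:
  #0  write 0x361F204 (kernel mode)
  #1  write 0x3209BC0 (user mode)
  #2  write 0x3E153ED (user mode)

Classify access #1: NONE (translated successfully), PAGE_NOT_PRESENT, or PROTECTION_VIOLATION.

Per-access translation:
#0 VA=0x361F204 (w,kernel):
  [0] read 0x15 idx=27: raw=0x18007 flags P=1 W=1 U=1 S=0
  [1] read 0x18 idx=31: raw=0x1B007 flags P=1 W=1 U=1 S=0
  ✓ 0x1B204  — 2 lookups
#1 VA=0x3209BC0 (w,user):
  [0] read 0x15 idx=25: raw=0x1D007 flags P=1 W=1 U=1 S=0
  [1] read 0x1D idx=9: raw=0x21005 flags P=1 W=0 U=1 S=0
  ⇒ fault: PROTECTION_VIOLATION  — 2 lookups
#2 VA=0x3E153ED (w,user):
  [0] read 0x15 idx=31: raw=0x22007 flags P=1 W=1 U=1 S=0
  [1] read 0x22 idx=21: raw=0x2A004 flags P=0 W=0 U=1 S=0
  ⇒ fault: PAGE_NOT_PRESENT  — 2 lookups

Access #1 fault: PROTECTION_VIOLATION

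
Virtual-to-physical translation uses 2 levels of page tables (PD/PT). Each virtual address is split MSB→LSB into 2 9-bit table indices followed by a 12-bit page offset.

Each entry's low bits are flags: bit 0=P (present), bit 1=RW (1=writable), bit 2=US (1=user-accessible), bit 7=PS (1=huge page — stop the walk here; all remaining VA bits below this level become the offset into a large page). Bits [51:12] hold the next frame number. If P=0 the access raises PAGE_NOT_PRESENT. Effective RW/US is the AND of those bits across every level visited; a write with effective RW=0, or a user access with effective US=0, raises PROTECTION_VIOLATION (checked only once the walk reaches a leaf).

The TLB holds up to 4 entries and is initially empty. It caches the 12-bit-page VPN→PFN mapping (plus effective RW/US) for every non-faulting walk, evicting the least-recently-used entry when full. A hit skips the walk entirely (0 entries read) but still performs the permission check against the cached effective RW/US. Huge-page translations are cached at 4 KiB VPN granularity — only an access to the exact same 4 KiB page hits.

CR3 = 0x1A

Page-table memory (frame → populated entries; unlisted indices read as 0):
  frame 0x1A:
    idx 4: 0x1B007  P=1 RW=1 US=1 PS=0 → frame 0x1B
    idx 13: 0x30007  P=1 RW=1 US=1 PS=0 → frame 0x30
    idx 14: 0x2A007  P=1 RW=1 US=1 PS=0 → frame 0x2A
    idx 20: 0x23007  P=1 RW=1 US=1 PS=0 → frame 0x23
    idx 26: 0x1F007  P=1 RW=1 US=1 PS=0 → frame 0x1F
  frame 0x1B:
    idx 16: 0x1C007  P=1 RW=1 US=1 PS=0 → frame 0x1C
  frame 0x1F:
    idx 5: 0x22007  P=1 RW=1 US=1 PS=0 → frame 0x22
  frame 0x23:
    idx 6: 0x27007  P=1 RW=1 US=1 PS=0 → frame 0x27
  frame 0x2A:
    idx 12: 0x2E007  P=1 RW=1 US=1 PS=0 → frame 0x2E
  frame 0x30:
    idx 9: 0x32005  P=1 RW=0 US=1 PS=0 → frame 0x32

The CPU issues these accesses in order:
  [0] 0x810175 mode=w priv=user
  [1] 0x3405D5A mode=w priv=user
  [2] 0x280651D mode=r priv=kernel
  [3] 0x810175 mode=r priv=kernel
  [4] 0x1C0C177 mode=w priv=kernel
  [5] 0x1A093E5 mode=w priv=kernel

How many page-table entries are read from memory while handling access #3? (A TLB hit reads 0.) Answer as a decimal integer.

Trace:
#0 VA=0x810175 (w,user):
  [0] read 0x1A idx=4: raw=0x1B007 flags P=1 W=1 U=1 S=0
  [1] read 0x1B idx=16: raw=0x1C007 flags P=1 W=1 U=1 S=0
  → PA=0x1C175  (2 entries read)
#1 VA=0x3405D5A (w,user):
  [0] read 0x1A idx=26: raw=0x1F007 flags P=1 W=1 U=1 S=0
  [1] read 0x1F idx=5: raw=0x22007 flags P=1 W=1 U=1 S=0
  → PA=0x22D5A  (2 entries read)
#2 VA=0x280651D (r,kernel):
  [0] read 0x1A idx=20: raw=0x23007 flags P=1 W=1 U=1 S=0
  [1] read 0x23 idx=6: raw=0x27007 flags P=1 W=1 U=1 S=0
  → PA=0x2751D  (2 entries read)
#3 VA=0x810175 (r,kernel):
  TLB hit vpn=0x810 → PA=0x1C175
#4 VA=0x1C0C177 (w,kernel):
  [0] read 0x1A idx=14: raw=0x2A007 flags P=1 W=1 U=1 S=0
  [1] read 0x2A idx=12: raw=0x2E007 flags P=1 W=1 U=1 S=0
  → PA=0x2E177  (2 entries read)
#5 VA=0x1A093E5 (w,kernel):
  [0] read 0x1A idx=13: raw=0x30007 flags P=1 W=1 U=1 S=0
  [1] read 0x30 idx=9: raw=0x32005 flags P=1 W=0 U=1 S=0
  ⇒ fault: PROTECTION_VIOLATION  — 2 lookups

Entries read for #3: 0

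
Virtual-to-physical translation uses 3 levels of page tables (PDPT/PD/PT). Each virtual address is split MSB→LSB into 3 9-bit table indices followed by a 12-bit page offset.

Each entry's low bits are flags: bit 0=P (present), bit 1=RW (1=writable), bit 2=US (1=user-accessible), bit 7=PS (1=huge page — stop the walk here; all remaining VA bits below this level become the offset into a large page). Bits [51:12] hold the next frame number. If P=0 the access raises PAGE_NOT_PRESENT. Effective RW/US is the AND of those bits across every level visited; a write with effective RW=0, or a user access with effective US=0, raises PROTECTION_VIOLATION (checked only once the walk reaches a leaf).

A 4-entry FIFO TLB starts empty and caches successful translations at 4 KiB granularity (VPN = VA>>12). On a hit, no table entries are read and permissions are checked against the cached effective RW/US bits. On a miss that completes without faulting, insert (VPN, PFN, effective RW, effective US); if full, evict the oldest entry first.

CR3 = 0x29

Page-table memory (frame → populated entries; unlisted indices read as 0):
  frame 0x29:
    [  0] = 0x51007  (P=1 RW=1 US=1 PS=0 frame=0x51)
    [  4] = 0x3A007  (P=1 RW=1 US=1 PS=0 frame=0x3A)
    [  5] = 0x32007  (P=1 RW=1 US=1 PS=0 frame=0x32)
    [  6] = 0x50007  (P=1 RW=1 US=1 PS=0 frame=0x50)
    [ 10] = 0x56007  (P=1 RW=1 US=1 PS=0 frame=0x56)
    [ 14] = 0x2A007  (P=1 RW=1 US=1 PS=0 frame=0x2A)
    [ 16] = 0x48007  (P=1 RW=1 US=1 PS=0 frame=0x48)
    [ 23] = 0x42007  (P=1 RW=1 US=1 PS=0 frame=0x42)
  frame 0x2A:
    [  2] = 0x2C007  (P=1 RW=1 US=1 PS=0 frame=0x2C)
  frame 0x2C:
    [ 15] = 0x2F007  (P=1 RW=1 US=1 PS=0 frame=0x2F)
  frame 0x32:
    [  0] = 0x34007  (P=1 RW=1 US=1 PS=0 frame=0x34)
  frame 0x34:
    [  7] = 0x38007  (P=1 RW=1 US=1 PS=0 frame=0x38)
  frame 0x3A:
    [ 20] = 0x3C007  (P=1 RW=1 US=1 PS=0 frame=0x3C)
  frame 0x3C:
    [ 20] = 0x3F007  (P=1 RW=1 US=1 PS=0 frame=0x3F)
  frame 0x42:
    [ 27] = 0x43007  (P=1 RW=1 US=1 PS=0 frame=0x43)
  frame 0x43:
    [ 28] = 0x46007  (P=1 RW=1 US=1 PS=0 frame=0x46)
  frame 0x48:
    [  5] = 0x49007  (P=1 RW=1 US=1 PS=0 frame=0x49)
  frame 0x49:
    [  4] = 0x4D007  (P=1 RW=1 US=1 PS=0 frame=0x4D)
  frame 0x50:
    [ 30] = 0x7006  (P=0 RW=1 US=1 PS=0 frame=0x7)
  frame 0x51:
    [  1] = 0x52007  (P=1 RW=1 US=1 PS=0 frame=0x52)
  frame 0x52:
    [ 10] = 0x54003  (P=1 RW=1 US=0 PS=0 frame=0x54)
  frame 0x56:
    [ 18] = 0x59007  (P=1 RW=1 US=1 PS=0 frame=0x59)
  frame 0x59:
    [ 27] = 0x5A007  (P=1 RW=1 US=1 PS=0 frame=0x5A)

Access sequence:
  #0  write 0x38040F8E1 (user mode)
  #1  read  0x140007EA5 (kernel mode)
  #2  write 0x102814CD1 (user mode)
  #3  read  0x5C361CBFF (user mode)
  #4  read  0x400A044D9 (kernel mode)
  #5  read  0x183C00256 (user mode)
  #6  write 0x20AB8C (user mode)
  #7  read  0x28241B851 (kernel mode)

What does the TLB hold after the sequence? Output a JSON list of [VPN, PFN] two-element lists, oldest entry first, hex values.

Trace:
#0 VA=0x38040F8E1 (w,user):
  [0] read 0x29 idx=14: raw=0x2A007 flags P=1 W=1 U=1 S=0
  [1] read 0x2A idx=2: raw=0x2C007 flags P=1 W=1 U=1 S=0
  [2] read 0x2C idx=15: raw=0x2F007 flags P=1 W=1 U=1 S=0
  ⇒ phys 0x2F8E1  [3 reads]
#1 VA=0x140007EA5 (r,kernel):
  [0] read 0x29 idx=5: raw=0x32007 flags P=1 W=1 U=1 S=0
  [1] read 0x32 idx=0: raw=0x34007 flags P=1 W=1 U=1 S=0
  [2] read 0x34 idx=7: raw=0x38007 flags P=1 W=1 U=1 S=0
  ⇒ phys 0x38EA5  [3 reads]
#2 VA=0x102814CD1 (w,user):
  [0] read 0x29 idx=4: raw=0x3A007 flags P=1 W=1 U=1 S=0
  [1] read 0x3A idx=20: raw=0x3C007 flags P=1 W=1 U=1 S=0
  [2] read 0x3C idx=20: raw=0x3F007 flags P=1 W=1 U=1 S=0
  ⇒ phys 0x3FCD1  [3 reads]
#3 VA=0x5C361CBFF (r,user):
  [0] read 0x29 idx=23: raw=0x42007 flags P=1 W=1 U=1 S=0
  [1] read 0x42 idx=27: raw=0x43007 flags P=1 W=1 U=1 S=0
  [2] read 0x43 idx=28: raw=0x46007 flags P=1 W=1 U=1 S=0
  ⇒ phys 0x46BFF  [3 reads]
#4 VA=0x400A044D9 (r,kernel):
  [0] read 0x29 idx=16: raw=0x48007 flags P=1 W=1 U=1 S=0
  [1] read 0x48 idx=5: raw=0x49007 flags P=1 W=1 U=1 S=0
  [2] read 0x49 idx=4: raw=0x4D007 flags P=1 W=1 U=1 S=0
  ⇒ phys 0x4D4D9  [3 reads]
#5 VA=0x183C00256 (r,user):
  [0] read 0x29 idx=6: raw=0x50007 flags P=1 W=1 U=1 S=0
  [1] read 0x50 idx=30: raw=0x7006 flags P=0 W=1 U=1 S=0
  ⇒ fault: PAGE_NOT_PRESENT  — 2 lookups
#6 VA=0x20AB8C (w,user):
  [0] read 0x29 idx=0: raw=0x51007 flags P=1 W=1 U=1 S=0
  [1] read 0x51 idx=1: raw=0x52007 flags P=1 W=1 U=1 S=0
  [2] read 0x52 idx=10: raw=0x54003 flags P=1 W=1 U=0 S=0
  ⇒ fault: PROTECTION_VIOLATION  — 3 lookups
#7 VA=0x28241B851 (r,kernel):
  [0] read 0x29 idx=10: raw=0x56007 flags P=1 W=1 U=1 S=0
  [1] read 0x56 idx=18: raw=0x59007 flags P=1 W=1 U=1 S=0
  [2] read 0x59 idx=27: raw=0x5A007 flags P=1 W=1 U=1 S=0
  ⇒ phys 0x5A851  [3 reads]

TLB: [["0x102814", "0x3F"], ["0x5C361C", "0x46"], ["0x400A04", "0x4D"], ["0x28241B", "0x5A"]]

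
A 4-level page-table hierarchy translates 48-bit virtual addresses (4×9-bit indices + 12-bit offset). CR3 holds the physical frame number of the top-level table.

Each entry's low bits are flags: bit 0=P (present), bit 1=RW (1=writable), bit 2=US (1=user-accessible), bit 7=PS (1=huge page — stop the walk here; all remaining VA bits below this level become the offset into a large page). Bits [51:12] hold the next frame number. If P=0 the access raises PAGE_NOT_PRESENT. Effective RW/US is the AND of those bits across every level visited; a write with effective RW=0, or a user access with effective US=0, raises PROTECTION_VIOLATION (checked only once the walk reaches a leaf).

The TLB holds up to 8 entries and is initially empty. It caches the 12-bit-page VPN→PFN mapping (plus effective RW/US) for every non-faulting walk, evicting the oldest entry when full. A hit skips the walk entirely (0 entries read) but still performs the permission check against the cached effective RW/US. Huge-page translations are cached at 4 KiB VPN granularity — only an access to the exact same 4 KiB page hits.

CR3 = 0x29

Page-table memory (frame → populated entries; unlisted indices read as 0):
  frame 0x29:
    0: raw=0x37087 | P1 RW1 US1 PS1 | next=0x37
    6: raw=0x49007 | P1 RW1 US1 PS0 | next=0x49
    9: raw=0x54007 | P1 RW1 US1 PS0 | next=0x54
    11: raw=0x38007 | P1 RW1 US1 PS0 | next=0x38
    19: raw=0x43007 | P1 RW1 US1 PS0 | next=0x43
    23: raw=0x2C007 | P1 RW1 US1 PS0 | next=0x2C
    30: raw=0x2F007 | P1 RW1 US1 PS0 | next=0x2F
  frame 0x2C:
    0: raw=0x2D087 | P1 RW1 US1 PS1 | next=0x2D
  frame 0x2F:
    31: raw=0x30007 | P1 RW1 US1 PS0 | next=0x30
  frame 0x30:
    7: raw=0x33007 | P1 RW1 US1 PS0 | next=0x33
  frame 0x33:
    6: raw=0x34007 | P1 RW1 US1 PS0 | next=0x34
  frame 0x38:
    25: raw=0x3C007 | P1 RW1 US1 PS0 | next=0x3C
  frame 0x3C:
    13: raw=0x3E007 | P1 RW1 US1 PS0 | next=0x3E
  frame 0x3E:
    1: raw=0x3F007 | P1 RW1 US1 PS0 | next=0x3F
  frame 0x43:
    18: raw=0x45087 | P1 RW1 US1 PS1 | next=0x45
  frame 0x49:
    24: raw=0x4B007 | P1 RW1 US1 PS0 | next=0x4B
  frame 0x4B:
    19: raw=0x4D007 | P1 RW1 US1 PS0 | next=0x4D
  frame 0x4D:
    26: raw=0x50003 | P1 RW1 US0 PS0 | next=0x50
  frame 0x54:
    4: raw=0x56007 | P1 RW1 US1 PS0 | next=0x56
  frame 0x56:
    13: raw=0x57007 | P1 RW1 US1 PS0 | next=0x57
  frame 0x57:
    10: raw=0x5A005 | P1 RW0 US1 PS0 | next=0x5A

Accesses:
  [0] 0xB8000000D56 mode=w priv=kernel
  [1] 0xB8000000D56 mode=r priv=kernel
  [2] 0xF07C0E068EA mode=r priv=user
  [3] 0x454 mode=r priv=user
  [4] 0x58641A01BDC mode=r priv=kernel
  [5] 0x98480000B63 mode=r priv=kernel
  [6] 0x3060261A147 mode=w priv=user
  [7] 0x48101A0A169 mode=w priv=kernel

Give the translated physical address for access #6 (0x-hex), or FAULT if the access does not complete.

Walk each access:
#0 VA=0xB8000000D56 (w,kernel):
  L0 @0x29[23] → 0x2C007  P=1,RW=1,US=1,PS=0
  L1 @0x2C[0] → 0x2D087  P=1,RW=1,US=1,PS=1
  ⇒ phys 0x2DD56 (huge @L1)  [2 reads]
#1 VA=0xB8000000D56 (r,kernel):
  TLB hit vpn=0xB8000000 → PA=0x2DD56
#2 VA=0xF07C0E068EA (r,user):
  L0 @0x29[30] → 0x2F007  P=1,RW=1,US=1,PS=0
  L1 @0x2F[31] → 0x30007  P=1,RW=1,US=1,PS=0
  L2 @0x30[7] → 0x33007  P=1,RW=1,US=1,PS=0
  L3 @0x33[6] → 0x34007  P=1,RW=1,US=1,PS=0
  ⇒ phys 0x348EA  [4 reads]
#3 VA=0x454 (r,user):
  L0 @0x29[0] → 0x37087  P=1,RW=1,US=1,PS=1
  ⇒ phys 0x37454 (huge @L0)  [1 reads]
#4 VA=0x58641A01BDC (r,kernel):
  L0 @0x29[11] → 0x38007  P=1,RW=1,US=1,PS=0
  L1 @0x38[25] → 0x3C007  P=1,RW=1,US=1,PS=0
  L2 @0x3C[13] → 0x3E007  P=1,RW=1,US=1,PS=0
  L3 @0x3E[1] → 0x3F007  P=1,RW=1,US=1,PS=0
  ⇒ phys 0x3FBDC  [4 reads]
#5 VA=0x98480000B63 (r,kernel):
  L0 @0x29[19] → 0x43007  P=1,RW=1,US=1,PS=0
  L1 @0x43[18] → 0x45087  P=1,RW=1,US=1,PS=1
  ⇒ phys 0x45B63 (huge @L1)  [2 reads]
#6 VA=0x3060261A147 (w,user):
  L0 @0x29[6] → 0x49007  P=1,RW=1,US=1,PS=0
  L1 @0x49[24] → 0x4B007  P=1,RW=1,US=1,PS=0
  L2 @0x4B[19] → 0x4D007  P=1,RW=1,US=1,PS=0
  L3 @0x4D[26] → 0x50003  P=1,RW=1,US=0,PS=0
  → PROTECTION_VIOLATION  (4 entries read)
#7 VA=0x48101A0A169 (w,kernel):
  L0 @0x29[9] → 0x54007  P=1,RW=1,US=1,PS=0
  L1 @0x54[4] → 0x56007  P=1,RW=1,US=1,PS=0
  L2 @0x56[13] → 0x57007  P=1,RW=1,US=1,PS=0
  L3 @0x57[10] → 0x5A005  P=1,RW=0,US=1,PS=0
  → PROTECTION_VIOLATION  (4 entries read)

Access #6 PA: FAULT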